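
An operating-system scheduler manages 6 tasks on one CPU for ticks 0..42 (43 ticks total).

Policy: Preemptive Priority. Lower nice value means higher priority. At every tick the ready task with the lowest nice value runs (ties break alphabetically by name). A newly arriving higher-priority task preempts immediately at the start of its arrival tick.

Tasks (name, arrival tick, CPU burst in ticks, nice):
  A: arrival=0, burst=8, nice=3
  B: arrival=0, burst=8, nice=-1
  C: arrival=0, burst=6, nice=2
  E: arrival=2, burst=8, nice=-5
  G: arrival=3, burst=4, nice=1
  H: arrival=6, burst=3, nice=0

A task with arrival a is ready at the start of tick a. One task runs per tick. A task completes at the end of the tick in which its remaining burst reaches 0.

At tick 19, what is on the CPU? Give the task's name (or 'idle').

running at tick 19 = G

t=0: ready={A,B,C} → run B
t=1: ready={A,B,C} → run B
t=2: ready={A,B,C,E} → run E
t=3: ready={A,B,C,E,G} → run E
t=4: ready={A,B,C,E,G} → run E
t=5: ready={A,B,C,E,G} → run E
t=6: ready={A,B,C,E,G,H} → run E
t=7: ready={A,B,C,E,G,H} → run E
t=8: ready={A,B,C,E,G,H} → run E
t=9: ready={A,B,C,E,G,H} → run E
t=10: ready={A,B,C,G,H} → run B
t=11: ready={A,B,C,G,H} → run B
t=12: ready={A,B,C,G,H} → run B
t=13: ready={A,B,C,G,H} → run B
t=14: ready={A,B,C,G,H} → run B
t=15: ready={A,B,C,G,H} → run B
t=16: ready={A,C,G,H} → run H
t=17: ready={A,C,G,H} → run H
t=18: ready={A,C,G,H} → run H
t=19: ready={A,C,G} → run G
t=20: ready={A,C,G} → run G
t=21: ready={A,C,G} → run G
t=22: ready={A,C,G} → run G
t=23: ready={A,C} → run C
t=24: ready={A,C} → run C
t=25: ready={A,C} → run C
t=26: ready={A,C} → run C
t=27: ready={A,C} → run C
t=28: ready={A,C} → run C
t=29: ready={A} → run A
t=30: ready={A} → run A
t=31: ready={A} → run A
t=32: ready={A} → run A
t=33: ready={A} → run A
t=34: ready={A} → run A
t=35: ready={A} → run A
t=36: ready={A} → run A
t=37: (idle)
t=38: (idle)
t=39: (idle)
t=40: (idle)
t=41: (idle)
t=42: (idle)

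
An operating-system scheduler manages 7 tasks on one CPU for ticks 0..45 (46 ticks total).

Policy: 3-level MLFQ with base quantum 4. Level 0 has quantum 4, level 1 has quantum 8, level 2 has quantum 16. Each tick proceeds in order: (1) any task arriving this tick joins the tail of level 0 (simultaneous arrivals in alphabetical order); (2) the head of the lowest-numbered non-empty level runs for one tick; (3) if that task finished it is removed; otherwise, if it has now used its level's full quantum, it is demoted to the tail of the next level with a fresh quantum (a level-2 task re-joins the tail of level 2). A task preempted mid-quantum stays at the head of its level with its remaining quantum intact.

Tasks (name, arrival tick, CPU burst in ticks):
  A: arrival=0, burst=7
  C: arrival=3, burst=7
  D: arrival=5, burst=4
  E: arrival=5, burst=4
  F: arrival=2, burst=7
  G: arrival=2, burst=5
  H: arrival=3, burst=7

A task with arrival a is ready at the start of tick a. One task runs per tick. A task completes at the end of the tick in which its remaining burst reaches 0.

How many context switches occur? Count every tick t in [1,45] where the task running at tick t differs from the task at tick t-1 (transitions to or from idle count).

t=0: L0/L1/L2 = A/-/- → run A
t=1: L0/L1/L2 = A/-/- → run A
t=2: L0/L1/L2 = AFG/-/- → run A
t=3: L0/L1/L2 = AFGCH/-/- → run A
t=4: L0/L1/L2 = FGCH/A/- → run F
t=5: L0/L1/L2 = FGCHDE/A/- → run F
t=6: L0/L1/L2 = FGCHDE/A/- → run F
t=7: L0/L1/L2 = FGCHDE/A/- → run F
t=8: L0/L1/L2 = GCHDE/AF/- → run G
t=9: L0/L1/L2 = GCHDE/AF/- → run G
t=10: L0/L1/L2 = GCHDE/AF/- → run G
t=11: L0/L1/L2 = GCHDE/AF/- → run G
t=12: L0/L1/L2 = CHDE/AFG/- → run C
t=13: L0/L1/L2 = CHDE/AFG/- → run C
t=14: L0/L1/L2 = CHDE/AFG/- → run C
t=15: L0/L1/L2 = CHDE/AFG/- → run C
t=16: L0/L1/L2 = HDE/AFGC/- → run H
t=17: L0/L1/L2 = HDE/AFGC/- → run H
t=18: L0/L1/L2 = HDE/AFGC/- → run H
t=19: L0/L1/L2 = HDE/AFGC/- → run H
t=20: L0/L1/L2 = DE/AFGCH/- → run D
t=21: L0/L1/L2 = DE/AFGCH/- → run D
t=22: L0/L1/L2 = DE/AFGCH/- → run D
t=23: L0/L1/L2 = DE/AFGCH/- → run D
t=24: L0/L1/L2 = E/AFGCH/- → run E
t=25: L0/L1/L2 = E/AFGCH/- → run E
t=26: L0/L1/L2 = E/AFGCH/- → run E
t=27: L0/L1/L2 = E/AFGCH/- → run E
t=28: L0/L1/L2 = -/AFGCH/- → run A
t=29: L0/L1/L2 = -/AFGCH/- → run A
t=30: L0/L1/L2 = -/AFGCH/- → run A
t=31: L0/L1/L2 = -/FGCH/- → run F
t=32: L0/L1/L2 = -/FGCH/- → run F
t=33: L0/L1/L2 = -/FGCH/- → run F
t=34: L0/L1/L2 = -/GCH/- → run G
t=35: L0/L1/L2 = -/CH/- → run C
t=36: L0/L1/L2 = -/CH/- → run C
t=37: L0/L1/L2 = -/CH/- → run C
t=38: L0/L1/L2 = -/H/- → run H
t=39: L0/L1/L2 = -/H/- → run H
t=40: L0/L1/L2 = -/H/- → run H
t=41: (idle)
t=42: (idle)
t=43: (idle)
t=44: (idle)
t=45: (idle)

context switches = 12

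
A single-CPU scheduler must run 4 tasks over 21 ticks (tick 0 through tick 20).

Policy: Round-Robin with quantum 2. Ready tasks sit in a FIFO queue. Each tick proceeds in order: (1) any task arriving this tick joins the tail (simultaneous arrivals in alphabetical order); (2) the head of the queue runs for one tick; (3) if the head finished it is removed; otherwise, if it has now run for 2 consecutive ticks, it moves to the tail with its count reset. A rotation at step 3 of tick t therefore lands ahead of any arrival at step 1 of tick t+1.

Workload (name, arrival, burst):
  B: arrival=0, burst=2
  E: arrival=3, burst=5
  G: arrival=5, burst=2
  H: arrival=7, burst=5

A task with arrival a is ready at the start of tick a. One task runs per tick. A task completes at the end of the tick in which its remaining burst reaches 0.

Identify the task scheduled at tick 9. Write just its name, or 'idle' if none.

t=0: queue=[B] q_used=0 → run B
t=1: queue=[B] q_used=1 → run B
t=2: (idle)
t=3: queue=[E] q_used=0 → run E
t=4: queue=[E] q_used=1 → run E
t=5: queue=[E,G] q_used=0 → run E
t=6: queue=[E,G] q_used=1 → run E
t=7: queue=[G,E,H] q_used=0 → run G
t=8: queue=[G,E,H] q_used=1 → run G
t=9: queue=[E,H] q_used=0 → run E
t=10: queue=[H] q_used=0 → run H
t=11: queue=[H] q_used=1 → run H
t=12: queue=[H] q_used=0 → run H
t=13: queue=[H] q_used=1 → run H
t=14: queue=[H] q_used=0 → run H
t=15: (idle)
t=16: (idle)
t=17: (idle)
t=18: (idle)
t=19: (idle)
t=20: (idle)

running at tick 9 = E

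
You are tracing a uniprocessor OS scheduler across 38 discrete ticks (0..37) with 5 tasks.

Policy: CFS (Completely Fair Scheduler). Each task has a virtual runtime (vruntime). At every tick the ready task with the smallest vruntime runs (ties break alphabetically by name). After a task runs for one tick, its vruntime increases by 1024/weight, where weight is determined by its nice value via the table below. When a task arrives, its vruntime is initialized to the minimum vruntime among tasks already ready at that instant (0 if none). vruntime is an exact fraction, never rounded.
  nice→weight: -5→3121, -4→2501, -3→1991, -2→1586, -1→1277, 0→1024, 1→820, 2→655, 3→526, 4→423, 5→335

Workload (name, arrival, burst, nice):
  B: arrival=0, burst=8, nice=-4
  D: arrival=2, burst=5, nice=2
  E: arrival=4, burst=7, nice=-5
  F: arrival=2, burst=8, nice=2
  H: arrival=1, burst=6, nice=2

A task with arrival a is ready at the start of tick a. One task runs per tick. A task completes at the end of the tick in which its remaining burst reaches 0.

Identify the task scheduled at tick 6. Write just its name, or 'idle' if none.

t=0: vr[B=0] → run B
t=1: vr[B=1024/2501 H=1024/2501] → run B
t=2: vr[B=2048/2501 D=1024/2501 F=1024/2501 H=1024/2501] → run D
t=3: vr[B=2048/2501 D=3231744/1638155 F=1024/2501 H=1024/2501] → run F
t=4: vr[B=2048/2501 D=3231744/1638155 E=1024/2501 F=3231744/1638155 H=1024/2501] → run E
t=5: vr[B=2048/2501 D=3231744/1638155 E=5756928/7805621 F=3231744/1638155 H=1024/2501] → run H
t=6: vr[B=2048/2501 D=3231744/1638155 E=5756928/7805621 F=3231744/1638155 H=3231744/1638155] → run E
t=7: vr[B=2048/2501 D=3231744/1638155 E=8317952/7805621 F=3231744/1638155 H=3231744/1638155] → run B
t=8: vr[B=3072/2501 D=3231744/1638155 E=8317952/7805621 F=3231744/1638155 H=3231744/1638155] → run E
t=9: vr[B=3072/2501 D=3231744/1638155 E=10878976/7805621 F=3231744/1638155 H=3231744/1638155] → run B
t=10: vr[B=4096/2501 D=3231744/1638155 E=10878976/7805621 F=3231744/1638155 H=3231744/1638155] → run E
t=11: vr[B=4096/2501 D=3231744/1638155 E=13440000/7805621 F=3231744/1638155 H=3231744/1638155] → run B
t=12: vr[B=5120/2501 D=3231744/1638155 E=13440000/7805621 F=3231744/1638155 H=3231744/1638155] → run E
t=13: vr[B=5120/2501 D=3231744/1638155 E=16001024/7805621 F=3231744/1638155 H=3231744/1638155] → run D
t=14: vr[B=5120/2501 D=5792768/1638155 E=16001024/7805621 F=3231744/1638155 H=3231744/1638155] → run F
t=15: vr[B=5120/2501 D=5792768/1638155 E=16001024/7805621 F=5792768/1638155 H=3231744/1638155] → run H
t=16: vr[B=5120/2501 D=5792768/1638155 E=16001024/7805621 F=5792768/1638155 H=5792768/1638155] → run B
t=17: vr[B=6144/2501 D=5792768/1638155 E=16001024/7805621 F=5792768/1638155 H=5792768/1638155] → run E
t=18: vr[B=6144/2501 D=5792768/1638155 E=18562048/7805621 F=5792768/1638155 H=5792768/1638155] → run E
t=19: vr[B=6144/2501 D=5792768/1638155 F=5792768/1638155 H=5792768/1638155] → run B
t=20: vr[B=7168/2501 D=5792768/1638155 F=5792768/1638155 H=5792768/1638155] → run B
t=21: vr[D=5792768/1638155 F=5792768/1638155 H=5792768/1638155] → run D
t=22: vr[D=8353792/1638155 F=5792768/1638155 H=5792768/1638155] → run F
t=23: vr[D=8353792/1638155 F=8353792/1638155 H=5792768/1638155] → run H
t=24: vr[D=8353792/1638155 F=8353792/1638155 H=8353792/1638155] → run D
t=25: vr[D=10914816/1638155 F=8353792/1638155 H=8353792/1638155] → run F
t=26: vr[D=10914816/1638155 F=10914816/1638155 H=8353792/1638155] → run H
t=27: vr[D=10914816/1638155 F=10914816/1638155 H=10914816/1638155] → run D
t=28: vr[F=10914816/1638155 H=10914816/1638155] → run F
t=29: vr[F=2695168/327631 H=10914816/1638155] → run H
t=30: vr[F=2695168/327631 H=2695168/327631] → run F
t=31: vr[F=16036864/1638155 H=2695168/327631] → run H
t=32: vr[F=16036864/1638155] → run F
t=33: vr[F=18597888/1638155] → run F
t=34: (idle)
t=35: (idle)
t=36: (idle)
t=37: (idle)

running at tick 6 = E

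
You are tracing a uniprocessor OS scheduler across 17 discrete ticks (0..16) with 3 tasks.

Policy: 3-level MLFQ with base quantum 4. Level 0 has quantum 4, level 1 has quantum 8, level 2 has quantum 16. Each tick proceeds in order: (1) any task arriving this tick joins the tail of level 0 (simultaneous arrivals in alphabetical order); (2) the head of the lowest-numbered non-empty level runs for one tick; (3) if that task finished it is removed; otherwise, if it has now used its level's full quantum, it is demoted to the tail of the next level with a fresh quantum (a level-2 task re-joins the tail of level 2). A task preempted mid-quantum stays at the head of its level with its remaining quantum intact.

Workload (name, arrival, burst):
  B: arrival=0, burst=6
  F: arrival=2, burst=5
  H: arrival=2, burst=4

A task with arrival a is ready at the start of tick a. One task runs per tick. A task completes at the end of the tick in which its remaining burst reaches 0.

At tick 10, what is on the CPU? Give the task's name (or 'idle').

t=0: L0/L1/L2 = B/-/- → run B
t=1: L0/L1/L2 = B/-/- → run B
t=2: L0/L1/L2 = BFH/-/- → run B
t=3: L0/L1/L2 = BFH/-/- → run B
t=4: L0/L1/L2 = FH/B/- → run F
t=5: L0/L1/L2 = FH/B/- → run F
t=6: L0/L1/L2 = FH/B/- → run F
t=7: L0/L1/L2 = FH/B/- → run F
t=8: L0/L1/L2 = H/BF/- → run H
t=9: L0/L1/L2 = H/BF/- → run H
t=10: L0/L1/L2 = H/BF/- → run H
t=11: L0/L1/L2 = H/BF/- → run H
t=12: L0/L1/L2 = -/BF/- → run B
t=13: L0/L1/L2 = -/BF/- → run B
t=14: L0/L1/L2 = -/F/- → run F
t=15: (idle)
t=16: (idle)

running at tick 10 = H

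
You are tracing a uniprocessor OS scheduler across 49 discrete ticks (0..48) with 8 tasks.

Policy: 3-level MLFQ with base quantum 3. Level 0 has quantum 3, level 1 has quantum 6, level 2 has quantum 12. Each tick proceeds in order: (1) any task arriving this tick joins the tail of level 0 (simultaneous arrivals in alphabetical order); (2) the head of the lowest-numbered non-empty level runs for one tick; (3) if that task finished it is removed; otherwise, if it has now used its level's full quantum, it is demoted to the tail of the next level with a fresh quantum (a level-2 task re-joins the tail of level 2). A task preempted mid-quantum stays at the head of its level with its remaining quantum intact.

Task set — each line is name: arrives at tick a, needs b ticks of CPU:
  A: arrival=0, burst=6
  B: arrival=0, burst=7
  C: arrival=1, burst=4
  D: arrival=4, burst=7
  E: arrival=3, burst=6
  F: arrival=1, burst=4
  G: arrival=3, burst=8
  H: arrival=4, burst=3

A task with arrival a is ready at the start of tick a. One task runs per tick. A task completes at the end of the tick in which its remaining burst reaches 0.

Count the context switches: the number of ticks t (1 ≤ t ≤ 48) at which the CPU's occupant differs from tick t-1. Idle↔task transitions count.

context switches = 15

t=0: L0/L1/L2 = AB/-/- → run A
t=1: L0/L1/L2 = ABCF/-/- → run A
t=2: L0/L1/L2 = ABCF/-/- → run A
t=3: L0/L1/L2 = BCFEG/A/- → run B
t=4: L0/L1/L2 = BCFEGDH/A/- → run B
t=5: L0/L1/L2 = BCFEGDH/A/- → run B
t=6: L0/L1/L2 = CFEGDH/AB/- → run C
t=7: L0/L1/L2 = CFEGDH/AB/- → run C
t=8: L0/L1/L2 = CFEGDH/AB/- → run C
t=9: L0/L1/L2 = FEGDH/ABC/- → run F
t=10: L0/L1/L2 = FEGDH/ABC/- → run F
t=11: L0/L1/L2 = FEGDH/ABC/- → run F
t=12: L0/L1/L2 = EGDH/ABCF/- → run E
t=13: L0/L1/L2 = EGDH/ABCF/- → run E
t=14: L0/L1/L2 = EGDH/ABCF/- → run E
t=15: L0/L1/L2 = GDH/ABCFE/- → run G
t=16: L0/L1/L2 = GDH/ABCFE/- → run G
t=17: L0/L1/L2 = GDH/ABCFE/- → run G
t=18: L0/L1/L2 = DH/ABCFEG/- → run D
t=19: L0/L1/L2 = DH/ABCFEG/- → run D
t=20: L0/L1/L2 = DH/ABCFEG/- → run D
t=21: L0/L1/L2 = H/ABCFEGD/- → run H
t=22: L0/L1/L2 = H/ABCFEGD/- → run H
t=23: L0/L1/L2 = H/ABCFEGD/- → run H
t=24: L0/L1/L2 = -/ABCFEGD/- → run A
t=25: L0/L1/L2 = -/ABCFEGD/- → run A
t=26: L0/L1/L2 = -/ABCFEGD/- → run A
t=27: L0/L1/L2 = -/BCFEGD/- → run B
t=28: L0/L1/L2 = -/BCFEGD/- → run B
t=29: L0/L1/L2 = -/BCFEGD/- → run B
t=30: L0/L1/L2 = -/BCFEGD/- → run B
t=31: L0/L1/L2 = -/CFEGD/- → run C
t=32: L0/L1/L2 = -/FEGD/- → run F
t=33: L0/L1/L2 = -/EGD/- → run E
t=34: L0/L1/L2 = -/EGD/- → run E
t=35: L0/L1/L2 = -/EGD/- → run E
t=36: L0/L1/L2 = -/GD/- → run G
t=37: L0/L1/L2 = -/GD/- → run G
t=38: L0/L1/L2 = -/GD/- → run G
t=39: L0/L1/L2 = -/GD/- → run G
t=40: L0/L1/L2 = -/GD/- → run G
t=41: L0/L1/L2 = -/D/- → run D
t=42: L0/L1/L2 = -/D/- → run D
t=43: L0/L1/L2 = -/D/- → run D
t=44: L0/L1/L2 = -/D/- → run D
t=45: (idle)
t=46: (idle)
t=47: (idle)
t=48: (idle)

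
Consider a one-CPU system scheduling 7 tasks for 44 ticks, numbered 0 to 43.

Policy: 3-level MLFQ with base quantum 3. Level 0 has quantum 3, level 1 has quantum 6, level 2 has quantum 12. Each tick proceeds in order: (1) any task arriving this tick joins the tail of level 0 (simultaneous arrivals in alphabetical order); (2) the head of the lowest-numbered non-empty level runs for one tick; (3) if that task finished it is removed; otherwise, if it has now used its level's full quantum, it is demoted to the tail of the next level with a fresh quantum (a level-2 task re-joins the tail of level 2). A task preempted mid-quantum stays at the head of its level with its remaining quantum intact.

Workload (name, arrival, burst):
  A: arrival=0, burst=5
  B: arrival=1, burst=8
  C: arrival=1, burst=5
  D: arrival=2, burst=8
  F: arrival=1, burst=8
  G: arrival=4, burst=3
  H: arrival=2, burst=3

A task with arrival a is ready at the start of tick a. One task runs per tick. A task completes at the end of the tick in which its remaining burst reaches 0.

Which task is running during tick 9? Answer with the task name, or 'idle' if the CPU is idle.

running at tick 9 = F

t=0: L0/L1/L2 = A/-/- → run A
t=1: L0/L1/L2 = ABCF/-/- → run A
t=2: L0/L1/L2 = ABCFDH/-/- → run A
t=3: L0/L1/L2 = BCFDH/A/- → run B
t=4: L0/L1/L2 = BCFDHG/A/- → run B
t=5: L0/L1/L2 = BCFDHG/A/- → run B
t=6: L0/L1/L2 = CFDHG/AB/- → run C
t=7: L0/L1/L2 = CFDHG/AB/- → run C
t=8: L0/L1/L2 = CFDHG/AB/- → run C
t=9: L0/L1/L2 = FDHG/ABC/- → run F
t=10: L0/L1/L2 = FDHG/ABC/- → run F
t=11: L0/L1/L2 = FDHG/ABC/- → run F
t=12: L0/L1/L2 = DHG/ABCF/- → run D
t=13: L0/L1/L2 = DHG/ABCF/- → run D
t=14: L0/L1/L2 = DHG/ABCF/- → run D
t=15: L0/L1/L2 = HG/ABCFD/- → run H
t=16: L0/L1/L2 = HG/ABCFD/- → run H
t=17: L0/L1/L2 = HG/ABCFD/- → run H
t=18: L0/L1/L2 = G/ABCFD/- → run G
t=19: L0/L1/L2 = G/ABCFD/- → run G
t=20: L0/L1/L2 = G/ABCFD/- → run G
t=21: L0/L1/L2 = -/ABCFD/- → run A
t=22: L0/L1/L2 = -/ABCFD/- → run A
t=23: L0/L1/L2 = -/BCFD/- → run B
t=24: L0/L1/L2 = -/BCFD/- → run B
t=25: L0/L1/L2 = -/BCFD/- → run B
t=26: L0/L1/L2 = -/BCFD/- → run B
t=27: L0/L1/L2 = -/BCFD/- → run B
t=28: L0/L1/L2 = -/CFD/- → run C
t=29: L0/L1/L2 = -/CFD/- → run C
t=30: L0/L1/L2 = -/FD/- → run F
t=31: L0/L1/L2 = -/FD/- → run F
t=32: L0/L1/L2 = -/FD/- → run F
t=33: L0/L1/L2 = -/FD/- → run F
t=34: L0/L1/L2 = -/FD/- → run F
t=35: L0/L1/L2 = -/D/- → run D
t=36: L0/L1/L2 = -/D/- → run D
t=37: L0/L1/L2 = -/D/- → run D
t=38: L0/L1/L2 = -/D/- → run D
t=39: L0/L1/L2 = -/D/- → run D
t=40: (idle)
t=41: (idle)
t=42: (idle)
t=43: (idle)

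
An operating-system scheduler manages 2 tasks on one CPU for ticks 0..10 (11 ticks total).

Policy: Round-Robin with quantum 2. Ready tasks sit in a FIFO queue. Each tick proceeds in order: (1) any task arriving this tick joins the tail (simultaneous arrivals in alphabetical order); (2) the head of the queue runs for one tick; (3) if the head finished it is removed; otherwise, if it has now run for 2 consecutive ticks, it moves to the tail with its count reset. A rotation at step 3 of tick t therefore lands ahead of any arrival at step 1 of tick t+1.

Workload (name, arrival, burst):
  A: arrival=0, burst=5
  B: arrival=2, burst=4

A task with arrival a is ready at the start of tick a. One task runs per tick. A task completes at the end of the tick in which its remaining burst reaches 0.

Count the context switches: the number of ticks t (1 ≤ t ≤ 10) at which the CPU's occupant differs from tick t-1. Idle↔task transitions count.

context switches = 4

t=0: queue=[A] q_used=0 → run A
t=1: queue=[A] q_used=1 → run A
t=2: queue=[A,B] q_used=0 → run A
t=3: queue=[A,B] q_used=1 → run A
t=4: queue=[B,A] q_used=0 → run B
t=5: queue=[B,A] q_used=1 → run B
t=6: queue=[A,B] q_used=0 → run A
t=7: queue=[B] q_used=0 → run B
t=8: queue=[B] q_used=1 → run B
t=9: (idle)
t=10: (idle)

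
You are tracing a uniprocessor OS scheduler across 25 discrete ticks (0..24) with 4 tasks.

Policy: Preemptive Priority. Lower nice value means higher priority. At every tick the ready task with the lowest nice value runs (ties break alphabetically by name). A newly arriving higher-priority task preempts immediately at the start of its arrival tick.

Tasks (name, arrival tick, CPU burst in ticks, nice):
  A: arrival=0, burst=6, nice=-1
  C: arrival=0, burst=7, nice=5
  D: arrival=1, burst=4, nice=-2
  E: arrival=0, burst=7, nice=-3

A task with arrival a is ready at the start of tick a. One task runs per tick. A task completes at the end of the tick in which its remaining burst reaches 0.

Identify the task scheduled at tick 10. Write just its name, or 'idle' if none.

t=0: ready={A,C,E} → run E
t=1: ready={A,C,D,E} → run E
t=2: ready={A,C,D,E} → run E
t=3: ready={A,C,D,E} → run E
t=4: ready={A,C,D,E} → run E
t=5: ready={A,C,D,E} → run E
t=6: ready={A,C,D,E} → run E
t=7: ready={A,C,D} → run D
t=8: ready={A,C,D} → run D
t=9: ready={A,C,D} → run D
t=10: ready={A,C,D} → run D
t=11: ready={A,C} → run A
t=12: ready={A,C} → run A
t=13: ready={A,C} → run A
t=14: ready={A,C} → run A
t=15: ready={A,C} → run A
t=16: ready={A,C} → run A
t=17: ready={C} → run C
t=18: ready={C} → run C
t=19: ready={C} → run C
t=20: ready={C} → run C
t=21: ready={C} → run C
t=22: ready={C} → run C
t=23: ready={C} → run C
t=24: (idle)

running at tick 10 = D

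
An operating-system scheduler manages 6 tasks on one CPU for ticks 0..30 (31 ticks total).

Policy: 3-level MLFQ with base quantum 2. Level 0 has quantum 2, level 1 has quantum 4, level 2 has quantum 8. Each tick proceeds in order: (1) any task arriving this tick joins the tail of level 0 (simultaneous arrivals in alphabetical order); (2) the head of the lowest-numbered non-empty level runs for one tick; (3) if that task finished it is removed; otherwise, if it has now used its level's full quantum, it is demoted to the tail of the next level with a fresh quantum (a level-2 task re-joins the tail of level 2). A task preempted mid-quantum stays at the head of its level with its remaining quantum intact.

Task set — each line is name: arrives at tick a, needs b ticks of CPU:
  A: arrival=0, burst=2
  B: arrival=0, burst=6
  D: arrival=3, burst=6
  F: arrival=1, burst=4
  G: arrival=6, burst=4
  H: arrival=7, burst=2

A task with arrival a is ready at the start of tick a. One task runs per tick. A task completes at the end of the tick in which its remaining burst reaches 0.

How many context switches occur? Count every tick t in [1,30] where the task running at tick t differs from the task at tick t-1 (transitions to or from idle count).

t=0: L0/L1/L2 = AB/-/- → run A
t=1: L0/L1/L2 = ABF/-/- → run A
t=2: L0/L1/L2 = BF/-/- → run B
t=3: L0/L1/L2 = BFD/-/- → run B
t=4: L0/L1/L2 = FD/B/- → run F
t=5: L0/L1/L2 = FD/B/- → run F
t=6: L0/L1/L2 = DG/BF/- → run D
t=7: L0/L1/L2 = DGH/BF/- → run D
t=8: L0/L1/L2 = GH/BFD/- → run G
t=9: L0/L1/L2 = GH/BFD/- → run G
t=10: L0/L1/L2 = H/BFDG/- → run H
t=11: L0/L1/L2 = H/BFDG/- → run H
t=12: L0/L1/L2 = -/BFDG/- → run B
t=13: L0/L1/L2 = -/BFDG/- → run B
t=14: L0/L1/L2 = -/BFDG/- → run B
t=15: L0/L1/L2 = -/BFDG/- → run B
t=16: L0/L1/L2 = -/FDG/- → run F
t=17: L0/L1/L2 = -/FDG/- → run F
t=18: L0/L1/L2 = -/DG/- → run D
t=19: L0/L1/L2 = -/DG/- → run D
t=20: L0/L1/L2 = -/DG/- → run D
t=21: L0/L1/L2 = -/DG/- → run D
t=22: L0/L1/L2 = -/G/- → run G
t=23: L0/L1/L2 = -/G/- → run G
t=24: (idle)
t=25: (idle)
t=26: (idle)
t=27: (idle)
t=28: (idle)
t=29: (idle)
t=30: (idle)

context switches = 10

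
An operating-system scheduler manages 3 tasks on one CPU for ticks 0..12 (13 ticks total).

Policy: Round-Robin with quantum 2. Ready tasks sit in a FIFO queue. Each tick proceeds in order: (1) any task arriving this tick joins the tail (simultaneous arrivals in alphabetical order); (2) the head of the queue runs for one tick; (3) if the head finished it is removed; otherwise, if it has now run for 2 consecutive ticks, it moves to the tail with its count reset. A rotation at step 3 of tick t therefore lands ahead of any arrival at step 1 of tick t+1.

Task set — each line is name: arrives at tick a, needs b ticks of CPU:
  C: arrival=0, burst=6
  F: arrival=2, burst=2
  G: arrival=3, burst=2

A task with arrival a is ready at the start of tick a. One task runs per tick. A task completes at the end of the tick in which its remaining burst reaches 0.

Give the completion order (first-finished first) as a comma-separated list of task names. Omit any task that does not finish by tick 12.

completion order = F, G, C

t=0: queue=[C] q_used=0 → run C
t=1: queue=[C] q_used=1 → run C
t=2: queue=[C,F] q_used=0 → run C
t=3: queue=[C,F,G] q_used=1 → run C
t=4: queue=[F,G,C] q_used=0 → run F
t=5: queue=[F,G,C] q_used=1 → run F
t=6: queue=[G,C] q_used=0 → run G
t=7: queue=[G,C] q_used=1 → run G
t=8: queue=[C] q_used=0 → run C
t=9: queue=[C] q_used=1 → run C
t=10: (idle)
t=11: (idle)
t=12: (idle)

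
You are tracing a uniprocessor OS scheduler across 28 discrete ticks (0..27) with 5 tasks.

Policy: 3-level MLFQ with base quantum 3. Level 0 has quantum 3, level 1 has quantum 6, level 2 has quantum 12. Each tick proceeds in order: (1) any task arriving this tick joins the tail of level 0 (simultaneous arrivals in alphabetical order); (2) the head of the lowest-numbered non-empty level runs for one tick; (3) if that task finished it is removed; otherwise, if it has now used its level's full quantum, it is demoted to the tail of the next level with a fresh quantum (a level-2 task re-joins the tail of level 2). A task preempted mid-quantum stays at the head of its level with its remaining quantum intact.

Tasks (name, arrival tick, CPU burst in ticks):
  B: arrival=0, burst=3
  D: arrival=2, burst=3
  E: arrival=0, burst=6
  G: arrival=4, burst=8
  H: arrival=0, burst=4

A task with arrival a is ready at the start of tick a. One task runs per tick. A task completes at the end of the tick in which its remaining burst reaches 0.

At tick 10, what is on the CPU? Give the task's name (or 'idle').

t=0: L0/L1/L2 = BEH/-/- → run B
t=1: L0/L1/L2 = BEH/-/- → run B
t=2: L0/L1/L2 = BEHD/-/- → run B
t=3: L0/L1/L2 = EHD/-/- → run E
t=4: L0/L1/L2 = EHDG/-/- → run E
t=5: L0/L1/L2 = EHDG/-/- → run E
t=6: L0/L1/L2 = HDG/E/- → run H
t=7: L0/L1/L2 = HDG/E/- → run H
t=8: L0/L1/L2 = HDG/E/- → run H
t=9: L0/L1/L2 = DG/EH/- → run D
t=10: L0/L1/L2 = DG/EH/- → run D
t=11: L0/L1/L2 = DG/EH/- → run D
t=12: L0/L1/L2 = G/EH/- → run G
t=13: L0/L1/L2 = G/EH/- → run G
t=14: L0/L1/L2 = G/EH/- → run G
t=15: L0/L1/L2 = -/EHG/- → run E
t=16: L0/L1/L2 = -/EHG/- → run E
t=17: L0/L1/L2 = -/EHG/- → run E
t=18: L0/L1/L2 = -/HG/- → run H
t=19: L0/L1/L2 = -/G/- → run G
t=20: L0/L1/L2 = -/G/- → run G
t=21: L0/L1/L2 = -/G/- → run G
t=22: L0/L1/L2 = -/G/- → run G
t=23: L0/L1/L2 = -/G/- → run G
t=24: (idle)
t=25: (idle)
t=26: (idle)
t=27: (idle)

running at tick 10 = D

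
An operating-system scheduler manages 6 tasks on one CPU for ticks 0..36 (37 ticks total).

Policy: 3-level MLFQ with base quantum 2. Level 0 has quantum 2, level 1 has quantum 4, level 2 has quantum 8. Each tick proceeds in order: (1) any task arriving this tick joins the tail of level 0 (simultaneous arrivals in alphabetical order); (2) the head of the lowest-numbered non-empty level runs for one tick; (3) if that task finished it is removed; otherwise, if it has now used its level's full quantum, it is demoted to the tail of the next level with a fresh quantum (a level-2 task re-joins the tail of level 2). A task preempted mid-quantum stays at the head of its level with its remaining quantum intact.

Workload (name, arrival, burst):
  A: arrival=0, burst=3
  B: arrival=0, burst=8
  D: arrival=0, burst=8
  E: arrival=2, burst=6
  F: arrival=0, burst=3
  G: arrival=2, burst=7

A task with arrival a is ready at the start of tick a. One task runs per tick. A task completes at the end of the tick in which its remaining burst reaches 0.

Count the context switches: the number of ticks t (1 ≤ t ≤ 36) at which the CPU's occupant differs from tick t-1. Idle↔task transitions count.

context switches = 15

t=0: L0/L1/L2 = ABDF/-/- → run A
t=1: L0/L1/L2 = ABDF/-/- → run A
t=2: L0/L1/L2 = BDFEG/A/- → run B
t=3: L0/L1/L2 = BDFEG/A/- → run B
t=4: L0/L1/L2 = DFEG/AB/- → run D
t=5: L0/L1/L2 = DFEG/AB/- → run D
t=6: L0/L1/L2 = FEG/ABD/- → run F
t=7: L0/L1/L2 = FEG/ABD/- → run F
t=8: L0/L1/L2 = EG/ABDF/- → run E
t=9: L0/L1/L2 = EG/ABDF/- → run E
t=10: L0/L1/L2 = G/ABDFE/- → run G
t=11: L0/L1/L2 = G/ABDFE/- → run G
t=12: L0/L1/L2 = -/ABDFEG/- → run A
t=13: L0/L1/L2 = -/BDFEG/- → run B
t=14: L0/L1/L2 = -/BDFEG/- → run B
t=15: L0/L1/L2 = -/BDFEG/- → run B
t=16: L0/L1/L2 = -/BDFEG/- → run B
t=17: L0/L1/L2 = -/DFEG/B → run D
t=18: L0/L1/L2 = -/DFEG/B → run D
t=19: L0/L1/L2 = -/DFEG/B → run D
t=20: L0/L1/L2 = -/DFEG/B → run D
t=21: L0/L1/L2 = -/FEG/BD → run F
t=22: L0/L1/L2 = -/EG/BD → run E
t=23: L0/L1/L2 = -/EG/BD → run E
t=24: L0/L1/L2 = -/EG/BD → run E
t=25: L0/L1/L2 = -/EG/BD → run E
t=26: L0/L1/L2 = -/G/BD → run G
t=27: L0/L1/L2 = -/G/BD → run G
t=28: L0/L1/L2 = -/G/BD → run G
t=29: L0/L1/L2 = -/G/BD → run G
t=30: L0/L1/L2 = -/-/BDG → run B
t=31: L0/L1/L2 = -/-/BDG → run B
t=32: L0/L1/L2 = -/-/DG → run D
t=33: L0/L1/L2 = -/-/DG → run D
t=34: L0/L1/L2 = -/-/G → run G
t=35: (idle)
t=36: (idle)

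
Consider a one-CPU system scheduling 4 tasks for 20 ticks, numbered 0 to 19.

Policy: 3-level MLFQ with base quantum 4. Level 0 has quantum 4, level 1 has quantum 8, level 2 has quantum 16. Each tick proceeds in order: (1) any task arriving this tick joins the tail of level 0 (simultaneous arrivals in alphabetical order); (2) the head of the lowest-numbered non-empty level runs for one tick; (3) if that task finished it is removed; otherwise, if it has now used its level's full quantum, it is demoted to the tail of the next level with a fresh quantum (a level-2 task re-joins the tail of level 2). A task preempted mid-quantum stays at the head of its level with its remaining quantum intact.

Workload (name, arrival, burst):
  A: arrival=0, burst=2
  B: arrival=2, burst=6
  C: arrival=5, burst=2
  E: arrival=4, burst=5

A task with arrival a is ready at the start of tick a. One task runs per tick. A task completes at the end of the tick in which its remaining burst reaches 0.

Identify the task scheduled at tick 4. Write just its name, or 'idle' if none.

running at tick 4 = B

t=0: L0/L1/L2 = A/-/- → run A
t=1: L0/L1/L2 = A/-/- → run A
t=2: L0/L1/L2 = B/-/- → run B
t=3: L0/L1/L2 = B/-/- → run B
t=4: L0/L1/L2 = BE/-/- → run B
t=5: L0/L1/L2 = BEC/-/- → run B
t=6: L0/L1/L2 = EC/B/- → run E
t=7: L0/L1/L2 = EC/B/- → run E
t=8: L0/L1/L2 = EC/B/- → run E
t=9: L0/L1/L2 = EC/B/- → run E
t=10: L0/L1/L2 = C/BE/- → run C
t=11: L0/L1/L2 = C/BE/- → run C
t=12: L0/L1/L2 = -/BE/- → run B
t=13: L0/L1/L2 = -/BE/- → run B
t=14: L0/L1/L2 = -/E/- → run E
t=15: (idle)
t=16: (idle)
t=17: (idle)
t=18: (idle)
t=19: (idle)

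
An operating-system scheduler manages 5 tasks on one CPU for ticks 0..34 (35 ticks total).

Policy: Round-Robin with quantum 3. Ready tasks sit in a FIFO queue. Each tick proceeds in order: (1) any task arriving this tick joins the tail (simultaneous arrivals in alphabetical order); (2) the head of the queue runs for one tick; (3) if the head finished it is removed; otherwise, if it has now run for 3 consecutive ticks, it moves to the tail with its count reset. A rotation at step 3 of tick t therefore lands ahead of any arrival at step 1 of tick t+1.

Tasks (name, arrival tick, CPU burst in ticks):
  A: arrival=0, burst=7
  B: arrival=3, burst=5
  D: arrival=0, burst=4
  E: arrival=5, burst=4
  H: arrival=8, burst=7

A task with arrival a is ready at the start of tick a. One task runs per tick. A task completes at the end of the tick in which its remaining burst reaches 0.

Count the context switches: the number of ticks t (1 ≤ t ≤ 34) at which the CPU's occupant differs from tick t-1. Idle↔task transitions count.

t=0: queue=[A,D] q_used=0 → run A
t=1: queue=[A,D] q_used=1 → run A
t=2: queue=[A,D] q_used=2 → run A
t=3: queue=[D,A,B] q_used=0 → run D
t=4: queue=[D,A,B] q_used=1 → run D
t=5: queue=[D,A,B,E] q_used=2 → run D
t=6: queue=[A,B,E,D] q_used=0 → run A
t=7: queue=[A,B,E,D] q_used=1 → run A
t=8: queue=[A,B,E,D,H] q_used=2 → run A
t=9: queue=[B,E,D,H,A] q_used=0 → run B
t=10: queue=[B,E,D,H,A] q_used=1 → run B
t=11: queue=[B,E,D,H,A] q_used=2 → run B
t=12: queue=[E,D,H,A,B] q_used=0 → run E
t=13: queue=[E,D,H,A,B] q_used=1 → run E
t=14: queue=[E,D,H,A,B] q_used=2 → run E
t=15: queue=[D,H,A,B,E] q_used=0 → run D
t=16: queue=[H,A,B,E] q_used=0 → run H
t=17: queue=[H,A,B,E] q_used=1 → run H
t=18: queue=[H,A,B,E] q_used=2 → run H
t=19: queue=[A,B,E,H] q_used=0 → run A
t=20: queue=[B,E,H] q_used=0 → run B
t=21: queue=[B,E,H] q_used=1 → run B
t=22: queue=[E,H] q_used=0 → run E
t=23: queue=[H] q_used=0 → run H
t=24: queue=[H] q_used=1 → run H
t=25: queue=[H] q_used=2 → run H
t=26: queue=[H] q_used=0 → run H
t=27: (idle)
t=28: (idle)
t=29: (idle)
t=30: (idle)
t=31: (idle)
t=32: (idle)
t=33: (idle)
t=34: (idle)

context switches = 11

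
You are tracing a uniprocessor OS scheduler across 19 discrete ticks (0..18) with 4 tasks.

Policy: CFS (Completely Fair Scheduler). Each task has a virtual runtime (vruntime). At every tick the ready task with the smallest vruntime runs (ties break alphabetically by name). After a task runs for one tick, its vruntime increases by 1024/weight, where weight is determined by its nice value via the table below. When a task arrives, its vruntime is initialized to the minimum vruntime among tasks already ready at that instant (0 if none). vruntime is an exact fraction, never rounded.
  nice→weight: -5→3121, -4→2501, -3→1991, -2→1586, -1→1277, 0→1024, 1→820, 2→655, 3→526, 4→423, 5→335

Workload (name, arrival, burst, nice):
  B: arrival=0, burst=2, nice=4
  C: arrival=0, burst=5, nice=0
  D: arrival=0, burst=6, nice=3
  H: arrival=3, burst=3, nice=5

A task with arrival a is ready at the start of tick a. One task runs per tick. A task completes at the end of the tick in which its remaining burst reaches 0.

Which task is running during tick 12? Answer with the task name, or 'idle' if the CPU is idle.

t=0: vr[B=0 C=0 D=0] → run B
t=1: vr[B=1024/423 C=0 D=0] → run C
t=2: vr[B=1024/423 C=1 D=0] → run D
t=3: vr[B=1024/423 C=1 D=512/263 H=1] → run C
t=4: vr[B=1024/423 C=2 D=512/263 H=1] → run H
t=5: vr[B=1024/423 C=2 D=512/263 H=1359/335] → run D
t=6: vr[B=1024/423 C=2 D=1024/263 H=1359/335] → run C
t=7: vr[B=1024/423 C=3 D=1024/263 H=1359/335] → run B
t=8: vr[C=3 D=1024/263 H=1359/335] → run C
t=9: vr[C=4 D=1024/263 H=1359/335] → run D
t=10: vr[C=4 D=1536/263 H=1359/335] → run C
t=11: vr[D=1536/263 H=1359/335] → run H
t=12: vr[D=1536/263 H=2383/335] → run D
t=13: vr[D=2048/263 H=2383/335] → run H
t=14: vr[D=2048/263] → run D
t=15: vr[D=2560/263] → run D
t=16: (idle)
t=17: (idle)
t=18: (idle)

running at tick 12 = D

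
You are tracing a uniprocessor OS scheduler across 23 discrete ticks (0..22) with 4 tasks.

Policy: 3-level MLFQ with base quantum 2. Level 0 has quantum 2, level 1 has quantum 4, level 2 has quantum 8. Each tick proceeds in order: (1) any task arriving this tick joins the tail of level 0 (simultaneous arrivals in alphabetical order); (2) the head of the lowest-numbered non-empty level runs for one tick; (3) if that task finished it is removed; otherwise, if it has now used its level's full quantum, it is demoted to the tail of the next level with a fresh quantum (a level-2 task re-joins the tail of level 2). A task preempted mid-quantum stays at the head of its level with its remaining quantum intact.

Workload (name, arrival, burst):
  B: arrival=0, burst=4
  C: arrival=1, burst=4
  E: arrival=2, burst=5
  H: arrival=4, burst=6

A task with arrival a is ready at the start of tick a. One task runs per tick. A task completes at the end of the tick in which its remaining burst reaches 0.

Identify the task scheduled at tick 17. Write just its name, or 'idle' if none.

t=0: L0/L1/L2 = B/-/- → run B
t=1: L0/L1/L2 = BC/-/- → run B
t=2: L0/L1/L2 = CE/B/- → run C
t=3: L0/L1/L2 = CE/B/- → run C
t=4: L0/L1/L2 = EH/BC/- → run E
t=5: L0/L1/L2 = EH/BC/- → run E
t=6: L0/L1/L2 = H/BCE/- → run H
t=7: L0/L1/L2 = H/BCE/- → run H
t=8: L0/L1/L2 = -/BCEH/- → run B
t=9: L0/L1/L2 = -/BCEH/- → run B
t=10: L0/L1/L2 = -/CEH/- → run C
t=11: L0/L1/L2 = -/CEH/- → run C
t=12: L0/L1/L2 = -/EH/- → run E
t=13: L0/L1/L2 = -/EH/- → run E
t=14: L0/L1/L2 = -/EH/- → run E
t=15: L0/L1/L2 = -/H/- → run H
t=16: L0/L1/L2 = -/H/- → run H
t=17: L0/L1/L2 = -/H/- → run H
t=18: L0/L1/L2 = -/H/- → run H
t=19: (idle)
t=20: (idle)
t=21: (idle)
t=22: (idle)

running at tick 17 = H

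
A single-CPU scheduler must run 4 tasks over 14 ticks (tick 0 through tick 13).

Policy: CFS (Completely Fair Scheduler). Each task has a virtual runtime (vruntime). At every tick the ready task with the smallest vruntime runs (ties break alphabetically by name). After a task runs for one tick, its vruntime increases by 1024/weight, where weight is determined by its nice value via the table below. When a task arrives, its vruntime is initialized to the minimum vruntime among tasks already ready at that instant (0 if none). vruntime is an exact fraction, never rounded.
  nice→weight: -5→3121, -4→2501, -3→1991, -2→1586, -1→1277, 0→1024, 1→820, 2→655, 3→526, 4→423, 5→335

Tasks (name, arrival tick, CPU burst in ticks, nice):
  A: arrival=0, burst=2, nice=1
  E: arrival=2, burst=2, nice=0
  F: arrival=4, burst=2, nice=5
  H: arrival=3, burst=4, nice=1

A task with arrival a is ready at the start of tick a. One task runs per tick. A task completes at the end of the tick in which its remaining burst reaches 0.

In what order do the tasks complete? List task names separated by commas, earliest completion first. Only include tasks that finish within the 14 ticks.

completion order = A, E, F, H

t=0: vr[A=0] → run A
t=1: vr[A=256/205] → run A
t=2: vr[E=0] → run E
t=3: vr[E=1 H=1] → run E
t=4: vr[F=1 H=1] → run F
t=5: vr[F=1359/335 H=1] → run H
t=6: vr[F=1359/335 H=461/205] → run H
t=7: vr[F=1359/335 H=717/205] → run H
t=8: vr[F=1359/335 H=973/205] → run F
t=9: vr[H=973/205] → run H
t=10: (idle)
t=11: (idle)
t=12: (idle)
t=13: (idle)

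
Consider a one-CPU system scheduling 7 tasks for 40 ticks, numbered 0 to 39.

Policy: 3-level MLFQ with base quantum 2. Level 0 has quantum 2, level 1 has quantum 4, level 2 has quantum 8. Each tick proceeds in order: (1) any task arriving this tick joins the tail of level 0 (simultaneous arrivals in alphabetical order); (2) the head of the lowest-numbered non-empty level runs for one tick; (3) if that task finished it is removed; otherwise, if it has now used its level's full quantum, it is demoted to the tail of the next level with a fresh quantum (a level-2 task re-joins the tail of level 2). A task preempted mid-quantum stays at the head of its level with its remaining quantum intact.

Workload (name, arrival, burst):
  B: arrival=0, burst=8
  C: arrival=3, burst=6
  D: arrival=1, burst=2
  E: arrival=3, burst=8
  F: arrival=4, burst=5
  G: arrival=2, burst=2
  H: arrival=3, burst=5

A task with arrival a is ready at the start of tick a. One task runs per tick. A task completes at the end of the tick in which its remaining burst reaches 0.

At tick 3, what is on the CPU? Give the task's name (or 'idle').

running at tick 3 = D

t=0: L0/L1/L2 = B/-/- → run B
t=1: L0/L1/L2 = BD/-/- → run B
t=2: L0/L1/L2 = DG/B/- → run D
t=3: L0/L1/L2 = DGCEH/B/- → run D
t=4: L0/L1/L2 = GCEHF/B/- → run G
t=5: L0/L1/L2 = GCEHF/B/- → run G
t=6: L0/L1/L2 = CEHF/B/- → run C
t=7: L0/L1/L2 = CEHF/B/- → run C
t=8: L0/L1/L2 = EHF/BC/- → run E
t=9: L0/L1/L2 = EHF/BC/- → run E
t=10: L0/L1/L2 = HF/BCE/- → run H
t=11: L0/L1/L2 = HF/BCE/- → run H
t=12: L0/L1/L2 = F/BCEH/- → run F
t=13: L0/L1/L2 = F/BCEH/- → run F
t=14: L0/L1/L2 = -/BCEHF/- → run B
t=15: L0/L1/L2 = -/BCEHF/- → run B
t=16: L0/L1/L2 = -/BCEHF/- → run B
t=17: L0/L1/L2 = -/BCEHF/- → run B
t=18: L0/L1/L2 = -/CEHF/B → run C
t=19: L0/L1/L2 = -/CEHF/B → run C
t=20: L0/L1/L2 = -/CEHF/B → run C
t=21: L0/L1/L2 = -/CEHF/B → run C
t=22: L0/L1/L2 = -/EHF/B → run E
t=23: L0/L1/L2 = -/EHF/B → run E
t=24: L0/L1/L2 = -/EHF/B → run E
t=25: L0/L1/L2 = -/EHF/B → run E
t=26: L0/L1/L2 = -/HF/BE → run H
t=27: L0/L1/L2 = -/HF/BE → run H
t=28: L0/L1/L2 = -/HF/BE → run H
t=29: L0/L1/L2 = -/F/BE → run F
t=30: L0/L1/L2 = -/F/BE → run F
t=31: L0/L1/L2 = -/F/BE → run F
t=32: L0/L1/L2 = -/-/BE → run B
t=33: L0/L1/L2 = -/-/BE → run B
t=34: L0/L1/L2 = -/-/E → run E
t=35: L0/L1/L2 = -/-/E → run E
t=36: (idle)
t=37: (idle)
t=38: (idle)
t=39: (idle)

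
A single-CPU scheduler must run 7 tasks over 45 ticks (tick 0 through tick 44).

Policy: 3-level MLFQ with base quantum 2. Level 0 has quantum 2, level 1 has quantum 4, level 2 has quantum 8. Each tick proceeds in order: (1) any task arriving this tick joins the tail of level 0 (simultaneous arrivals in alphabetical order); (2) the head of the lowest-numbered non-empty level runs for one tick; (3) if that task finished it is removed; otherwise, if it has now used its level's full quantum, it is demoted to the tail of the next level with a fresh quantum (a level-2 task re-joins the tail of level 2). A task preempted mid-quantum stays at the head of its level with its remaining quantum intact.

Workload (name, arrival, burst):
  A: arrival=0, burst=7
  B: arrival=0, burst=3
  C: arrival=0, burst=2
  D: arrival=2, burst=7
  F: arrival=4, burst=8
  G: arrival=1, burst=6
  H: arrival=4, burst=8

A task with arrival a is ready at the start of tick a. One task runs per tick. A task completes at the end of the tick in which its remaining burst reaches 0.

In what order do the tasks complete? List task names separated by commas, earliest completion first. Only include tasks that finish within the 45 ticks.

t=0: L0/L1/L2 = ABC/-/- → run A
t=1: L0/L1/L2 = ABCG/-/- → run A
t=2: L0/L1/L2 = BCGD/A/- → run B
t=3: L0/L1/L2 = BCGD/A/- → run B
t=4: L0/L1/L2 = CGDFH/AB/- → run C
t=5: L0/L1/L2 = CGDFH/AB/- → run C
t=6: L0/L1/L2 = GDFH/AB/- → run G
t=7: L0/L1/L2 = GDFH/AB/- → run G
t=8: L0/L1/L2 = DFH/ABG/- → run D
t=9: L0/L1/L2 = DFH/ABG/- → run D
t=10: L0/L1/L2 = FH/ABGD/- → run F
t=11: L0/L1/L2 = FH/ABGD/- → run F
t=12: L0/L1/L2 = H/ABGDF/- → run H
t=13: L0/L1/L2 = H/ABGDF/- → run H
t=14: L0/L1/L2 = -/ABGDFH/- → run A
t=15: L0/L1/L2 = -/ABGDFH/- → run A
t=16: L0/L1/L2 = -/ABGDFH/- → run A
t=17: L0/L1/L2 = -/ABGDFH/- → run A
t=18: L0/L1/L2 = -/BGDFH/A → run B
t=19: L0/L1/L2 = -/GDFH/A → run G
t=20: L0/L1/L2 = -/GDFH/A → run G
t=21: L0/L1/L2 = -/GDFH/A → run G
t=22: L0/L1/L2 = -/GDFH/A → run G
t=23: L0/L1/L2 = -/DFH/A → run D
t=24: L0/L1/L2 = -/DFH/A → run D
t=25: L0/L1/L2 = -/DFH/A → run D
t=26: L0/L1/L2 = -/DFH/A → run D
t=27: L0/L1/L2 = -/FH/AD → run F
t=28: L0/L1/L2 = -/FH/AD → run F
t=29: L0/L1/L2 = -/FH/AD → run F
t=30: L0/L1/L2 = -/FH/AD → run F
t=31: L0/L1/L2 = -/H/ADF → run H
t=32: L0/L1/L2 = -/H/ADF → run H
t=33: L0/L1/L2 = -/H/ADF → run H
t=34: L0/L1/L2 = -/H/ADF → run H
t=35: L0/L1/L2 = -/-/ADFH → run A
t=36: L0/L1/L2 = -/-/DFH → run D
t=37: L0/L1/L2 = -/-/FH → run F
t=38: L0/L1/L2 = -/-/FH → run F
t=39: L0/L1/L2 = -/-/H → run H
t=40: L0/L1/L2 = -/-/H → run H
t=41: (idle)
t=42: (idle)
t=43: (idle)
t=44: (idle)

completion order = C, B, G, A, D, F, H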